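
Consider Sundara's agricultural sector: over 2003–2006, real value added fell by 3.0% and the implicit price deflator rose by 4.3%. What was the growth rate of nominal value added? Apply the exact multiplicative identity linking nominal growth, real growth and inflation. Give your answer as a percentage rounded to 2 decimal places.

(1 + g_nom) = (1 + g_real)(1 + π) = 0.9700 × 1.0430 = 1.01171.

1.17%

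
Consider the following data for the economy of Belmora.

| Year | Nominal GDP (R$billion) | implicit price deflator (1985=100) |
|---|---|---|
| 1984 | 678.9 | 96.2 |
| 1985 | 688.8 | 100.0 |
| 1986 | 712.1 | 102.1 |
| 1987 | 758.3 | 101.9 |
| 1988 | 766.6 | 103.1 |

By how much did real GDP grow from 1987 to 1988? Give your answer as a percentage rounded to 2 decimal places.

-0.08%

Real GDP 1987 = 758.3/1.019 = 744.16.
Real GDP 1988 = 766.6/1.031 = 743.55.
Change = 743.55/744.16 − 1 = -0.0008.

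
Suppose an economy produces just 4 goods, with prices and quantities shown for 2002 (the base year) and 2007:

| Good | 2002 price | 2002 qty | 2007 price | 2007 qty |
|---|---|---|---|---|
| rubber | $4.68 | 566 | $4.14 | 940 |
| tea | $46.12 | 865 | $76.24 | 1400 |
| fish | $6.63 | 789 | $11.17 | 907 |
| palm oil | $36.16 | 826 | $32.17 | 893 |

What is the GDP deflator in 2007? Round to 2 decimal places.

Nominal GDP 2007 = 4.14·940 + 76.24·1400 + 11.17·907 + 32.17·893 = 149486.60.
Real GDP 2007 (at 2002 prices) = 4.68·940 + 46.12·1400 + 6.63·907 + 36.16·893 = 107271.49.
Deflator = Nominal/Real × 100 = 149486.60/107271.49 × 100 = 139.354.

139.35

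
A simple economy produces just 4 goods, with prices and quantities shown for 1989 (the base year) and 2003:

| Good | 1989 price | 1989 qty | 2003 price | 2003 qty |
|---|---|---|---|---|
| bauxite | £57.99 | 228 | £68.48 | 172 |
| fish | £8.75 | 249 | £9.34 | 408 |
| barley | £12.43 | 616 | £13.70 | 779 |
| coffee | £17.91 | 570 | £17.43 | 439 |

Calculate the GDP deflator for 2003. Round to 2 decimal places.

Nominal GDP 2003 = 68.48·172 + 9.34·408 + 13.70·779 + 17.43·439 = 33913.35.
Real GDP 2003 (at 1989 prices) = 57.99·172 + 8.75·408 + 12.43·779 + 17.91·439 = 31089.74.
Deflator = Nominal/Real × 100 = 33913.35/31089.74 × 100 = 109.082.

109.08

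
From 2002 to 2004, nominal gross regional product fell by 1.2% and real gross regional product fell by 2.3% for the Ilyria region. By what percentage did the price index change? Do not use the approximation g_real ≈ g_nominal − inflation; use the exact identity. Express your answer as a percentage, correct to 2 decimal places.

1.13%

(1 + g_nom) = (1 + g_real)(1 + π), so π = 0.9880 / 0.9770 − 1 = 0.01126.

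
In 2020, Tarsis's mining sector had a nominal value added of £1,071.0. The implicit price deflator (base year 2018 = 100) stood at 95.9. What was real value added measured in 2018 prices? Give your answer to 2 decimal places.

£1,116.79

Real value added = Nominal / (implicit price deflator/100) = 1071.0 / 0.959 = 1116.79.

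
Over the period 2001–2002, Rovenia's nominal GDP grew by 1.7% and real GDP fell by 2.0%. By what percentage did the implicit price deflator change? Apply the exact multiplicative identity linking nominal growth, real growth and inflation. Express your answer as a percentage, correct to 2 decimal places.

3.78%

(1 + g_nom) = (1 + g_real)(1 + π), so π = 1.0170 / 0.9800 − 1 = 0.03776.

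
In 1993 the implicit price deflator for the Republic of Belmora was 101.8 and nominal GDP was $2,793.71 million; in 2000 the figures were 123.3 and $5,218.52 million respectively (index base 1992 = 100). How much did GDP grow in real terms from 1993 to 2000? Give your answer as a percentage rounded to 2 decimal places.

54.22%

Deflate each year: 1993 → 2793.71/1.018 = 2744.31; 2000 → 5218.52/1.233 = 4232.38.
So real GDP changed by 4232.38/2744.31 − 1 = 0.5422, i.e. 54.22%.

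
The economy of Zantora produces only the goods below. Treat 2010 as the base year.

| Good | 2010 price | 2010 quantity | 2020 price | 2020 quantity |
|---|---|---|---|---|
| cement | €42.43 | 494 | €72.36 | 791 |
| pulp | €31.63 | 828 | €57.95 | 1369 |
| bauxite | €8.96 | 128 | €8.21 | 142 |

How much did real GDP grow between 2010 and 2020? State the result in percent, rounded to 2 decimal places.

61.78%

Real GDP 2010 = Nominal GDP 2010 = 42.43·494 + 31.63·828 + 8.96·128 = 48296.94.
Real GDP 2020 (at 2010 prices) = 42.43·791 + 31.63·1369 + 8.96·142 = 78135.92.
Real growth = 78135.92/48296.94 − 1 = 0.6178.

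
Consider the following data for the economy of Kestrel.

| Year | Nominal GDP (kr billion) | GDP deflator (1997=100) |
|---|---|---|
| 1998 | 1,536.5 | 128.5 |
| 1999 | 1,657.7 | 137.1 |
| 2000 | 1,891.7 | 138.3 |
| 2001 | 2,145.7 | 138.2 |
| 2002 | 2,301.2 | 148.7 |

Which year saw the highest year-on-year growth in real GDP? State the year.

1999: real = 1657.7/1.371 = 1209.12; growth vs 1998 (1195.72) = 1.12%.
2000: real = 1891.7/1.383 = 1367.82; growth vs 1999 (1209.12) = 13.13%.
2001: real = 2145.7/1.382 = 1552.60; growth vs 2000 (1367.82) = 13.51%.
2002: real = 2301.2/1.487 = 1547.55; growth vs 2001 (1552.60) = -0.33%.

2001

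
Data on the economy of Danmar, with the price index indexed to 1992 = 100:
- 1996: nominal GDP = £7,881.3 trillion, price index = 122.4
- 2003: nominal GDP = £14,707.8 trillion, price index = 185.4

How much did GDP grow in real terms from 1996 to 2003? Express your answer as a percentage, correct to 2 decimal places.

Real GDP 1996 = 7881.3 / 1.224 = 6438.97.
Real GDP 2003 = 14707.8 / 1.854 = 7933.01.
Real growth = 7933.01 / 6438.97 − 1 = 0.2320.

23.20%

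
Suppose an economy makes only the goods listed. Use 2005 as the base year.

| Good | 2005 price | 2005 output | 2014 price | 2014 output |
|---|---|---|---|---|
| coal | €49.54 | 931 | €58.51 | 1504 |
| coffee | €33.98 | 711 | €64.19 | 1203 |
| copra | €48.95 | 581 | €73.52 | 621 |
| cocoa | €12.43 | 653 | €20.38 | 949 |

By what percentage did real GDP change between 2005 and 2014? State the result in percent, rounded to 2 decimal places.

Real GDP 2005 = Nominal GDP 2005 = 49.54·931 + 33.98·711 + 48.95·581 + 12.43·653 = 106838.26.
Real GDP 2014 (at 2005 prices) = 49.54·1504 + 33.98·1203 + 48.95·621 + 12.43·949 = 157580.12.
Real growth = 157580.12/106838.26 − 1 = 0.4749.

47.49%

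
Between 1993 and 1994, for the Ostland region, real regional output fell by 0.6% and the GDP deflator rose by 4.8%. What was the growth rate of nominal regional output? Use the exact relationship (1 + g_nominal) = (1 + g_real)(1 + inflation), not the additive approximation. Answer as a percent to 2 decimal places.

4.17%

(1 + g_nom) = (1 + g_real)(1 + π) = 0.9940 × 1.0480 = 1.04171.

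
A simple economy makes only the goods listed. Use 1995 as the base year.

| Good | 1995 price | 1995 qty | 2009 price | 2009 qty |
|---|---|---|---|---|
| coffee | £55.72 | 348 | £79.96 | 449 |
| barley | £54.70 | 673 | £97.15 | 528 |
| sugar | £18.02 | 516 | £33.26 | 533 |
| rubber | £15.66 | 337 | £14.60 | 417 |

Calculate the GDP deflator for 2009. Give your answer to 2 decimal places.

Nominal GDP 2009 = 79.96·449 + 97.15·528 + 33.26·533 + 14.60·417 = 111013.02.
Real GDP 2009 (at 1995 prices) = 55.72·449 + 54.70·528 + 18.02·533 + 15.66·417 = 70034.76.
Deflator = Nominal/Real × 100 = 111013.02/70034.76 × 100 = 158.511.

158.51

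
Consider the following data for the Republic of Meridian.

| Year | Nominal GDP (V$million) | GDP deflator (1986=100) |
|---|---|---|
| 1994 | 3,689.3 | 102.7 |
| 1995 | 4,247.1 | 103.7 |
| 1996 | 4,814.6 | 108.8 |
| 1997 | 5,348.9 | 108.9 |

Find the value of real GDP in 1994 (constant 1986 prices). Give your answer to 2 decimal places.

V$3,592.31 million

Real GDP 1994 = 3689.3 / 1.027 = 3592.31.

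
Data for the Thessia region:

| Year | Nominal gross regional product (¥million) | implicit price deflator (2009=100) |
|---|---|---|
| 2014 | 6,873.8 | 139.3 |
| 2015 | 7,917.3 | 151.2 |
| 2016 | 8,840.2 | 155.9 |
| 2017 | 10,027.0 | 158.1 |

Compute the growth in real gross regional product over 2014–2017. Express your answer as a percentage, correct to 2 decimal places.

28.53%

Real gross regional product 2014 = 6873.8/1.393 = 4934.53.
Real gross regional product 2017 = 10027.0/1.581 = 6342.19.
Change = 6342.19/4934.53 − 1 = 0.2853.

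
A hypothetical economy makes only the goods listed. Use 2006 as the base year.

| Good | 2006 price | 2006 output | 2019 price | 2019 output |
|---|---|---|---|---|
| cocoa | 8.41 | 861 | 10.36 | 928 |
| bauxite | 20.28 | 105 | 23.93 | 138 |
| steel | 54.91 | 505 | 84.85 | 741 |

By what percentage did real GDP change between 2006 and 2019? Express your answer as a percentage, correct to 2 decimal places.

38.25%

Real GDP 2006 = Nominal GDP 2006 = 8.41·861 + 20.28·105 + 54.91·505 = 37099.96.
Real GDP 2019 (at 2006 prices) = 8.41·928 + 20.28·138 + 54.91·741 = 51291.43.
Real growth = 51291.43/37099.96 − 1 = 0.3825.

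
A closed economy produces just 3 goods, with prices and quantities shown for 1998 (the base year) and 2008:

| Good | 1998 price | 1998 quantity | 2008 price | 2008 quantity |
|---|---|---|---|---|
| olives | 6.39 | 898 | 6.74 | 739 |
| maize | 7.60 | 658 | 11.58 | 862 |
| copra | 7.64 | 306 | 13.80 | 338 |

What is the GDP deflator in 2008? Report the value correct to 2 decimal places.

141.65

Nominal GDP 2008 = 6.74·739 + 11.58·862 + 13.80·338 = 19627.22.
Real GDP 2008 (at 1998 prices) = 6.39·739 + 7.60·862 + 7.64·338 = 13855.73.
Deflator = Nominal/Real × 100 = 19627.22/13855.73 × 100 = 141.654.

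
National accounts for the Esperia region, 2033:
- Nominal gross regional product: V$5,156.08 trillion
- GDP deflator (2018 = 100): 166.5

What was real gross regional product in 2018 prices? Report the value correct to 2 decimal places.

Real gross regional product = Nominal / (GDP deflator/100) = 5156.08 / 1.665 = 3096.74.

V$3,096.74 trillion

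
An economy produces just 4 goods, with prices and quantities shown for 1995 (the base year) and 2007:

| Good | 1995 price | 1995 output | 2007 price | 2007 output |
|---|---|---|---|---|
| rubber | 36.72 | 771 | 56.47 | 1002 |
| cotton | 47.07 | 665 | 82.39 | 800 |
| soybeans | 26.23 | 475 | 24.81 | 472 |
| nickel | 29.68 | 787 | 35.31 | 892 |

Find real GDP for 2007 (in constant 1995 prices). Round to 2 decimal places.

113304.56

Real GDP 2007 = Σ (p_1995 × q_2007) = 36.72·1002 + 47.07·800 + 26.23·472 + 29.68·892 = 113304.56.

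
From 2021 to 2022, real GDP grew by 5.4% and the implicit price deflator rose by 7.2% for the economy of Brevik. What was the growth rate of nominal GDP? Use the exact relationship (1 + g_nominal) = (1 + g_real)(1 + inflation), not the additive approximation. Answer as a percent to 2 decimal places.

12.99%

(1 + g_nom) = (1 + g_real)(1 + π) = 1.0540 × 1.0720 = 1.12989.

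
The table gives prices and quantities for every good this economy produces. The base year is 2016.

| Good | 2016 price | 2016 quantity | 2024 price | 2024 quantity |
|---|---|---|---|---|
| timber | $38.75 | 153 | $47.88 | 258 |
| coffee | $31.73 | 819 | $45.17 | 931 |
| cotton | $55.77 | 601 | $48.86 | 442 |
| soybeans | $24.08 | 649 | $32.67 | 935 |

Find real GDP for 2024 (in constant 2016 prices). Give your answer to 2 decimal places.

$86703.27

Real GDP 2024 = Σ (p_2016 × q_2024) = 38.75·258 + 31.73·931 + 55.77·442 + 24.08·935 = 86703.27.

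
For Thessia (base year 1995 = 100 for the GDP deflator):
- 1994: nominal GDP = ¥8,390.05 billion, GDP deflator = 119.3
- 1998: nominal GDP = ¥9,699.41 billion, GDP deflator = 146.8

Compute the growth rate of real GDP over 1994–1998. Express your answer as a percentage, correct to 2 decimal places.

Deflate each year: 1994 → 8390.05/1.193 = 7032.73; 1998 → 9699.41/1.468 = 6607.23.
So real GDP changed by 6607.23/7032.73 − 1 = -0.0605, i.e. -6.05%.

-6.05%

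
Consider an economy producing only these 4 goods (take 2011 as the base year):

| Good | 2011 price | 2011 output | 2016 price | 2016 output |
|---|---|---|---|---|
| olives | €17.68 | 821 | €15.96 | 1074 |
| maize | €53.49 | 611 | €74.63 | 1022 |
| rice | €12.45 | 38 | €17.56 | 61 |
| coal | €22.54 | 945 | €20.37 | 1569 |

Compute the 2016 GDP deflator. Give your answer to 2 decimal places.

115.18

Nominal GDP 2016 = 15.96·1074 + 74.63·1022 + 17.56·61 + 20.37·1569 = 126444.59.
Real GDP 2016 (at 2011 prices) = 17.68·1074 + 53.49·1022 + 12.45·61 + 22.54·1569 = 109779.81.
Deflator = Nominal/Real × 100 = 126444.59/109779.81 × 100 = 115.180.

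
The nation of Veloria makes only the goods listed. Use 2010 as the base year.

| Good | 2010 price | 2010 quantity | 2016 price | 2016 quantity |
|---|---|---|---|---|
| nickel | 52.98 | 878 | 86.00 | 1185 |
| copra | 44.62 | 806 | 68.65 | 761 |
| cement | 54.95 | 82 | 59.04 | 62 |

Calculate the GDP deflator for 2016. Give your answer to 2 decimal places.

157.59

Nominal GDP 2016 = 86.00·1185 + 68.65·761 + 59.04·62 = 157813.13.
Real GDP 2016 (at 2010 prices) = 52.98·1185 + 44.62·761 + 54.95·62 = 100144.02.
Deflator = Nominal/Real × 100 = 157813.13/100144.02 × 100 = 157.586.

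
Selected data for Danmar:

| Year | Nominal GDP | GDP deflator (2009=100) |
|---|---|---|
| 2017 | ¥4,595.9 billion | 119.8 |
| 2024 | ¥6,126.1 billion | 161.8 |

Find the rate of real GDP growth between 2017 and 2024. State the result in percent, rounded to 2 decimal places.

Real GDP 2017 = 4595.9 / 1.198 = 3836.31.
Real GDP 2024 = 6126.1 / 1.618 = 3786.22.
Real growth = 3786.22 / 3836.31 − 1 = -0.0131.

-1.31%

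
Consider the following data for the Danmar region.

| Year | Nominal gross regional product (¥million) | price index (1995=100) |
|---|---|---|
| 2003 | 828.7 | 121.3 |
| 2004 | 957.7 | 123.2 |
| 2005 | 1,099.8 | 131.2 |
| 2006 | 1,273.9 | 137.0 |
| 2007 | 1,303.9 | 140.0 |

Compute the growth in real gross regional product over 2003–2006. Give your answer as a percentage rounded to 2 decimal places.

36.11%

Real gross regional product 2003 = 828.7/1.213 = 683.18.
Real gross regional product 2006 = 1273.9/1.370 = 929.85.
Change = 929.85/683.18 − 1 = 0.3611.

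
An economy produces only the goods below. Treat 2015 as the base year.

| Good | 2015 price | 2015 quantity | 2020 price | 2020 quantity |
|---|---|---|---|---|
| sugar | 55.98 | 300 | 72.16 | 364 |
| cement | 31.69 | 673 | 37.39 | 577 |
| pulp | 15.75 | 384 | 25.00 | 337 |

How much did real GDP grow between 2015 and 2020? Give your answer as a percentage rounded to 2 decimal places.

Real GDP 2015 = Nominal GDP 2015 = 55.98·300 + 31.69·673 + 15.75·384 = 44169.37.
Real GDP 2020 (at 2015 prices) = 55.98·364 + 31.69·577 + 15.75·337 = 43969.60.
Real growth = 43969.60/44169.37 − 1 = -0.0045.

-0.45%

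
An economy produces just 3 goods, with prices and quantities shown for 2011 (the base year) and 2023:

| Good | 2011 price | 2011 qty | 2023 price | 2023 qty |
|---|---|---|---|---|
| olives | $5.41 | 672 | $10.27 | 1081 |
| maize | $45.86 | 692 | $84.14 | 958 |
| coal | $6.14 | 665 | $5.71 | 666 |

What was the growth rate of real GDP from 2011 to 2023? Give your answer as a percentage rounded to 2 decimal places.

36.54%

Real GDP 2011 = Nominal GDP 2011 = 5.41·672 + 45.86·692 + 6.14·665 = 39453.74.
Real GDP 2023 (at 2011 prices) = 5.41·1081 + 45.86·958 + 6.14·666 = 53871.33.
Real growth = 53871.33/39453.74 − 1 = 0.3654.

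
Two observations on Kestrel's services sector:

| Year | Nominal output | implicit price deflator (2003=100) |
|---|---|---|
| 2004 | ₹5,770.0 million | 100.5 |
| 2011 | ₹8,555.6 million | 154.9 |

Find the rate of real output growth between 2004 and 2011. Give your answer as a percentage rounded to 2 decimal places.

Deflate each year: 2004 → 5770.0/1.005 = 5741.29; 2011 → 8555.6/1.549 = 5523.31.
So real output changed by 5523.31/5741.29 − 1 = -0.0380, i.e. -3.80%.

-3.80%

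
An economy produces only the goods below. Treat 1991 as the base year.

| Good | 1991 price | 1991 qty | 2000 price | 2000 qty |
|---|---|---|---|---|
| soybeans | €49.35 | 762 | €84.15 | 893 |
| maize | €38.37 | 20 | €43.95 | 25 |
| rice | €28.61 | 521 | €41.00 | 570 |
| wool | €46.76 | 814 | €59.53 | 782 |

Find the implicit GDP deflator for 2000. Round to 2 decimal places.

Nominal GDP 2000 = 84.15·893 + 43.95·25 + 41.00·570 + 59.53·782 = 146167.16.
Real GDP 2000 (at 1991 prices) = 49.35·893 + 38.37·25 + 28.61·570 + 46.76·782 = 97902.82.
Deflator = Nominal/Real × 100 = 146167.16/97902.82 × 100 = 149.298.

149.30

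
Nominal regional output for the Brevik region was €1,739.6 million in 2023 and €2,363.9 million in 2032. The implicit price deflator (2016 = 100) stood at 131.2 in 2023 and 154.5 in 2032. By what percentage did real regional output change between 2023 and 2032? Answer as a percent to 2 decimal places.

15.39%

Deflate each year: 2023 → 1739.6/1.312 = 1325.91; 2032 → 2363.9/1.545 = 1530.03.
So real regional output changed by 1530.03/1325.91 − 1 = 0.1539, i.e. 15.39%.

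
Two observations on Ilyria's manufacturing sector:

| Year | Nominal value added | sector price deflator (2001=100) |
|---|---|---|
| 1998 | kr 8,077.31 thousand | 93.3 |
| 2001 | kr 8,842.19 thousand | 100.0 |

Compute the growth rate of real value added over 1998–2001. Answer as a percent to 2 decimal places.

Deflate each year: 1998 → 8077.31/0.933 = 8657.35; 2001 → 8842.19/1.000 = 8842.19.
So real value added changed by 8842.19/8657.35 − 1 = 0.0214, i.e. 2.14%.

2.14%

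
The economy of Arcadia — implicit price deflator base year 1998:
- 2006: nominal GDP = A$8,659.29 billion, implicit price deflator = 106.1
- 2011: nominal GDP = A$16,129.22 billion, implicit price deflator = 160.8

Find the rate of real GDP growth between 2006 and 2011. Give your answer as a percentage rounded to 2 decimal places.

Real GDP 2006 = 8659.29 / 1.061 = 8161.44.
Real GDP 2011 = 16129.22 / 1.608 = 10030.61.
Real growth = 10030.61 / 8161.44 − 1 = 0.2290.

22.90%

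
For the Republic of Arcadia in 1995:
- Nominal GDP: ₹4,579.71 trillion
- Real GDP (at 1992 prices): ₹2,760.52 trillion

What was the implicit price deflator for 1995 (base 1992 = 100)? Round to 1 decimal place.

implicit price deflator = (Nominal / Real) × 100 = 4579.71 / 2760.52 × 100 = 165.90.

165.9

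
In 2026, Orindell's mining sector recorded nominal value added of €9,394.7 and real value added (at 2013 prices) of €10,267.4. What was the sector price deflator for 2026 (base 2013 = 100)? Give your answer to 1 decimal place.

sector price deflator = (Nominal / Real) × 100 = 9394.7 / 10267.4 × 100 = 91.50.

91.5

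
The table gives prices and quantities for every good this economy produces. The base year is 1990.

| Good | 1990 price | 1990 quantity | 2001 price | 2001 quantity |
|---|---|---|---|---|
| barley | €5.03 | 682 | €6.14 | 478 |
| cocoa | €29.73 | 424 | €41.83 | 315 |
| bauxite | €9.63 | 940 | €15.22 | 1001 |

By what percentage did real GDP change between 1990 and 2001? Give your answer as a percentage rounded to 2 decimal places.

-14.67%

Real GDP 1990 = Nominal GDP 1990 = 5.03·682 + 29.73·424 + 9.63·940 = 25088.18.
Real GDP 2001 (at 1990 prices) = 5.03·478 + 29.73·315 + 9.63·1001 = 21408.92.
Real growth = 21408.92/25088.18 − 1 = -0.1467.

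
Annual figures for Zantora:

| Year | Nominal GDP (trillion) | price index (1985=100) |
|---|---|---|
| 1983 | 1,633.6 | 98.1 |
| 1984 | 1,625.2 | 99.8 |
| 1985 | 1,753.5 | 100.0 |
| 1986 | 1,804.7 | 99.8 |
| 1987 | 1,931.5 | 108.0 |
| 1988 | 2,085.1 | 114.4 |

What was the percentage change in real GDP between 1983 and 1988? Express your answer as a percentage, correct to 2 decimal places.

9.45%

Real GDP 1983 = 1633.6/0.981 = 1665.24.
Real GDP 1988 = 2085.1/1.144 = 1822.64.
Change = 1822.64/1665.24 − 1 = 0.0945.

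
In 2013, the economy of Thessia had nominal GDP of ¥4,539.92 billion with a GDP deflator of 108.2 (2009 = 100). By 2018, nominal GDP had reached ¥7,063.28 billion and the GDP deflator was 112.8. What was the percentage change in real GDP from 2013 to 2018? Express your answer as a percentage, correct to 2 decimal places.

49.24%

Real GDP 2013 = 4539.92 / 1.082 = 4195.86.
Real GDP 2018 = 7063.28 / 1.128 = 6261.77.
Real growth = 6261.77 / 4195.86 − 1 = 0.4924.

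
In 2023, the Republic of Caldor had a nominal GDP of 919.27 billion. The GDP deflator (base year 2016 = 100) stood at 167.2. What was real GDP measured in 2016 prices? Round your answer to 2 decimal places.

Real GDP = Nominal / (GDP deflator/100) = 919.27 / 1.672 = 549.80.

549.80 billion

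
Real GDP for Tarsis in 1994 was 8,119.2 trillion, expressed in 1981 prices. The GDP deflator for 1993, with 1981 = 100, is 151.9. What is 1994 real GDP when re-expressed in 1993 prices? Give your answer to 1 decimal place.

12,333.1 trillion

Real GDP in 1993 prices = Real GDP in 1981 prices × (P_1993/P_1981) = 8119.2 × 1.519 = 12333.06.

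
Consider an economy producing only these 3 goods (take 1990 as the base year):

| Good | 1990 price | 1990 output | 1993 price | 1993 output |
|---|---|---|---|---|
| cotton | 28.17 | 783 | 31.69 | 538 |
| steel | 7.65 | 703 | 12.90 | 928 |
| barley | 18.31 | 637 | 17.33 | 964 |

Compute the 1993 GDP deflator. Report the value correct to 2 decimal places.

114.59

Nominal GDP 1993 = 31.69·538 + 12.90·928 + 17.33·964 = 45726.54.
Real GDP 1993 (at 1990 prices) = 28.17·538 + 7.65·928 + 18.31·964 = 39905.50.
Deflator = Nominal/Real × 100 = 45726.54/39905.50 × 100 = 114.587.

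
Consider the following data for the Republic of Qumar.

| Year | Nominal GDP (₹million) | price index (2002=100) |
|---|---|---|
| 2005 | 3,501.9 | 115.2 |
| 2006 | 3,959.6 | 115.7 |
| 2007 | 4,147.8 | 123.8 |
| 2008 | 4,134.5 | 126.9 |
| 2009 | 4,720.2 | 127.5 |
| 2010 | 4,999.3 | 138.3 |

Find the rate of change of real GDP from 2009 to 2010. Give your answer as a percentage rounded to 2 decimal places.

Real GDP 2009 = 4720.2/1.275 = 3702.12.
Real GDP 2010 = 4999.3/1.383 = 3614.82.
Change = 3614.82/3702.12 − 1 = -0.0236.

-2.36%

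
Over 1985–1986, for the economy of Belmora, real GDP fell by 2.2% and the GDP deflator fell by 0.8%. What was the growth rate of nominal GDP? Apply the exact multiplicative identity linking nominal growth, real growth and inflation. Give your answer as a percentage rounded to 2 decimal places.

(1 + g_nom) = (1 + g_real)(1 + π) = 0.9780 × 0.9920 = 0.97018.

-2.98%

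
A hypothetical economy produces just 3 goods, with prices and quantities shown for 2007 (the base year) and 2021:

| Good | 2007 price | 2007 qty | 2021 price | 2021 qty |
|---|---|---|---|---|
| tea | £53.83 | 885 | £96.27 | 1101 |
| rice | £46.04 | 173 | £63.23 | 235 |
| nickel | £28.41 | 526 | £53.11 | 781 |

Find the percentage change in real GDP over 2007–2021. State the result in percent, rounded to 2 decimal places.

30.80%

Real GDP 2007 = Nominal GDP 2007 = 53.83·885 + 46.04·173 + 28.41·526 = 70548.13.
Real GDP 2021 (at 2007 prices) = 53.83·1101 + 46.04·235 + 28.41·781 = 92274.44.
Real growth = 92274.44/70548.13 − 1 = 0.3080.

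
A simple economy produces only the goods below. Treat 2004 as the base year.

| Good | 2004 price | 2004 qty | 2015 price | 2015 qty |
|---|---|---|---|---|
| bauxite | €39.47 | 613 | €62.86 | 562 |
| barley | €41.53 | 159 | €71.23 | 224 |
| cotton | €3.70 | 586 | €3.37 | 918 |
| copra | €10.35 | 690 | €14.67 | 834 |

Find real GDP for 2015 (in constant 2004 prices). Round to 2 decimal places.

Real GDP 2015 = Σ (p_2004 × q_2015) = 39.47·562 + 41.53·224 + 3.70·918 + 10.35·834 = 43513.36.

€43513.36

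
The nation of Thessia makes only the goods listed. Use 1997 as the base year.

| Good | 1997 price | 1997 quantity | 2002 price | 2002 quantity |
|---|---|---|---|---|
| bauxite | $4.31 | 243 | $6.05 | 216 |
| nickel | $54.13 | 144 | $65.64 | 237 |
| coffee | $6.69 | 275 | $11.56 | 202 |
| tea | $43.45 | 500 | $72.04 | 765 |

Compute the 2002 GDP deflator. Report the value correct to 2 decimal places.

153.69

Nominal GDP 2002 = 6.05·216 + 65.64·237 + 11.56·202 + 72.04·765 = 74309.20.
Real GDP 2002 (at 1997 prices) = 4.31·216 + 54.13·237 + 6.69·202 + 43.45·765 = 48350.40.
Deflator = Nominal/Real × 100 = 74309.20/48350.40 × 100 = 153.689.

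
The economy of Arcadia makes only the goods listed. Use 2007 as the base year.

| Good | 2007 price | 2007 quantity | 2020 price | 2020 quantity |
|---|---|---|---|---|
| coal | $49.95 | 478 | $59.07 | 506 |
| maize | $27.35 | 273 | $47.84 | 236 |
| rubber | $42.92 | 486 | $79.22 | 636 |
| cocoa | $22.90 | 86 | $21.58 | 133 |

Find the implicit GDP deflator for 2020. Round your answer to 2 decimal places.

Nominal GDP 2020 = 59.07·506 + 47.84·236 + 79.22·636 + 21.58·133 = 94433.72.
Real GDP 2020 (at 2007 prices) = 49.95·506 + 27.35·236 + 42.92·636 + 22.90·133 = 62072.12.
Deflator = Nominal/Real × 100 = 94433.72/62072.12 × 100 = 152.135.

152.14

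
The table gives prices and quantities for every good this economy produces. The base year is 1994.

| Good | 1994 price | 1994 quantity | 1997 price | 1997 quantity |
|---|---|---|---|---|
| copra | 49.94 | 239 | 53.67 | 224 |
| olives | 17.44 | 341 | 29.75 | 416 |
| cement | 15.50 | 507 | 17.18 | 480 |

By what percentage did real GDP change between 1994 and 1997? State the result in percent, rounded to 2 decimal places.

Real GDP 1994 = Nominal GDP 1994 = 49.94·239 + 17.44·341 + 15.50·507 = 25741.20.
Real GDP 1997 (at 1994 prices) = 49.94·224 + 17.44·416 + 15.50·480 = 25881.60.
Real growth = 25881.60/25741.20 − 1 = 0.0055.

0.55%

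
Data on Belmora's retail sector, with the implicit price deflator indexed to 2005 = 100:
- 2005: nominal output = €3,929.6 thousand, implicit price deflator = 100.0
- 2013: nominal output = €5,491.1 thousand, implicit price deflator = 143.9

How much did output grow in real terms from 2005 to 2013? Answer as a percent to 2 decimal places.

-2.89%

Deflate each year: 2005 → 3929.6/1.000 = 3929.60; 2013 → 5491.1/1.439 = 3815.91.
So real output changed by 3815.91/3929.60 − 1 = -0.0289, i.e. -2.89%.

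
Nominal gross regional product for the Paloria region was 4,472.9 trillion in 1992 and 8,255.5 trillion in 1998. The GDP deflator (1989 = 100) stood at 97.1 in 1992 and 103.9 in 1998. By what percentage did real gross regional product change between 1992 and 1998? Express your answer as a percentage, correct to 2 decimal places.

Real gross regional product 1992 = 4472.9 / 0.971 = 4606.49.
Real gross regional product 1998 = 8255.5 / 1.039 = 7945.62.
Real growth = 7945.62 / 4606.49 − 1 = 0.7249.

72.49%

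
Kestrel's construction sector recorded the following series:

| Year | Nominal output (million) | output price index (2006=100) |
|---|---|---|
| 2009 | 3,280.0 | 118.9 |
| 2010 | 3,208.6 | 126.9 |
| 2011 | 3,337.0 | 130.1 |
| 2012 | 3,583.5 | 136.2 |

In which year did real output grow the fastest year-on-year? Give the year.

2012

2010: real = 3208.6/1.269 = 2528.45; growth vs 2009 (2758.62) = -8.34%.
2011: real = 3337.0/1.301 = 2564.95; growth vs 2010 (2528.45) = 1.44%.
2012: real = 3583.5/1.362 = 2631.06; growth vs 2011 (2564.95) = 2.58%.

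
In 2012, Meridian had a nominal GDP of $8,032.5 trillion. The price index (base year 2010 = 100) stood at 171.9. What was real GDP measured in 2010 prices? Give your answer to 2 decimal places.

Real GDP = Nominal / (price index/100) = 8032.5 / 1.719 = 4672.77.

$4,672.77 trillion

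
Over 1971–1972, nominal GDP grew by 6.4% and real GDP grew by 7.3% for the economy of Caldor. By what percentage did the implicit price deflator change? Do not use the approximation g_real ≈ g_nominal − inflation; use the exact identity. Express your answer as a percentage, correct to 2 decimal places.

-0.84%

(1 + g_nom) = (1 + g_real)(1 + π), so π = 1.0640 / 1.0730 − 1 = -0.00839.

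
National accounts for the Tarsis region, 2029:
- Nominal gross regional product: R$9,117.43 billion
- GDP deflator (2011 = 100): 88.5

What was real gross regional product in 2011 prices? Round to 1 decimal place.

Real gross regional product = Nominal / (GDP deflator/100) = 9117.43 / 0.885 = 10302.18.

R$10,302.2 billion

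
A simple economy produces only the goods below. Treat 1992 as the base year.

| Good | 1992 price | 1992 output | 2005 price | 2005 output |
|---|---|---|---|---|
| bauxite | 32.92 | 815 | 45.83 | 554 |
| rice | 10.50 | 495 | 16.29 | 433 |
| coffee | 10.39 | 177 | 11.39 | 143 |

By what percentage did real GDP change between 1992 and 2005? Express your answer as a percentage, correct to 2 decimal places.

-28.34%

Real GDP 1992 = Nominal GDP 1992 = 32.92·815 + 10.50·495 + 10.39·177 = 33866.33.
Real GDP 2005 (at 1992 prices) = 32.92·554 + 10.50·433 + 10.39·143 = 24269.95.
Real growth = 24269.95/33866.33 − 1 = -0.2834.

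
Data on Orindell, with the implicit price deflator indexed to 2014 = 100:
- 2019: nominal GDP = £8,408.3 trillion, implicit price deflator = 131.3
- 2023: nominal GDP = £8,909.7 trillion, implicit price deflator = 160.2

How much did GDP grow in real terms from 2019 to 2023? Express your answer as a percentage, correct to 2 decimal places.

Real GDP 2019 = 8408.3 / 1.313 = 6403.88.
Real GDP 2023 = 8909.7 / 1.602 = 5561.61.
Real growth = 5561.61 / 6403.88 − 1 = -0.1315.

-13.15%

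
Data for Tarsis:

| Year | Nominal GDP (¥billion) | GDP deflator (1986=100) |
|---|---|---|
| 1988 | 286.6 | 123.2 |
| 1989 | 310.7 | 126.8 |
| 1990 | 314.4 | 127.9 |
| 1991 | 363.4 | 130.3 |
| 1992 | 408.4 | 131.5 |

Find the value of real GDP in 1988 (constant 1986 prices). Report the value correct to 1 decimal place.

Real GDP 1988 = 286.6 / 1.232 = 232.63.

¥232.6 billion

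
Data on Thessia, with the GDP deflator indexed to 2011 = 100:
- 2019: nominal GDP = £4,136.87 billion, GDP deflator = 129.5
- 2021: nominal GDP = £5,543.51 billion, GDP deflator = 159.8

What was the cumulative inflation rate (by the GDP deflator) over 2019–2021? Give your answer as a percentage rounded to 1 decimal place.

Price-level change = 159.8 / 129.5 − 1 = 0.2340.

23.4%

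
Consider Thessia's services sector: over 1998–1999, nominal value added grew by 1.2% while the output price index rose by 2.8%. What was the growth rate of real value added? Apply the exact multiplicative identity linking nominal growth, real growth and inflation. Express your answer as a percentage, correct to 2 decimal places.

(1 + g_nom) = (1 + g_real)(1 + π), so g_real = 1.0120 / 1.0280 − 1 = -0.01556.

-1.56%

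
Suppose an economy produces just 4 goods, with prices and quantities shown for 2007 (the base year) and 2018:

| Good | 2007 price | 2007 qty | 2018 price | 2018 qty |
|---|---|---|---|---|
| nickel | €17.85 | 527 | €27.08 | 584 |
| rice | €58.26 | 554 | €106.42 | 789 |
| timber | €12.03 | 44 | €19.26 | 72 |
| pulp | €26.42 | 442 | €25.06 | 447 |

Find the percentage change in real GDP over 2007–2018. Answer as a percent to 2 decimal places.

Real GDP 2007 = Nominal GDP 2007 = 17.85·527 + 58.26·554 + 12.03·44 + 26.42·442 = 53889.95.
Real GDP 2018 (at 2007 prices) = 17.85·584 + 58.26·789 + 12.03·72 + 26.42·447 = 69067.44.
Real growth = 69067.44/53889.95 − 1 = 0.2816.

28.16%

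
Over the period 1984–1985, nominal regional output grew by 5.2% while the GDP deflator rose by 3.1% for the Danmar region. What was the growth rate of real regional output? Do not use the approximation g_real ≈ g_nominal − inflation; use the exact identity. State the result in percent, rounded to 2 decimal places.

2.04%

(1 + g_nom) = (1 + g_real)(1 + π), so g_real = 1.0520 / 1.0310 − 1 = 0.02037.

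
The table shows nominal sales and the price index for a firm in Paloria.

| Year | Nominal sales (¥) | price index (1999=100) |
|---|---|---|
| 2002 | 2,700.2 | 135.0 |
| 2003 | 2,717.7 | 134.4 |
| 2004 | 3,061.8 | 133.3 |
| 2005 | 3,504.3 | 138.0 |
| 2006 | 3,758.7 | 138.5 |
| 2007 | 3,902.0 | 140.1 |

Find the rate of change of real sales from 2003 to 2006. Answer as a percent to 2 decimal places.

Real sales 2003 = 2717.7/1.344 = 2022.10.
Real sales 2006 = 3758.7/1.385 = 2713.86.
Change = 2713.86/2022.10 − 1 = 0.3421.

34.21%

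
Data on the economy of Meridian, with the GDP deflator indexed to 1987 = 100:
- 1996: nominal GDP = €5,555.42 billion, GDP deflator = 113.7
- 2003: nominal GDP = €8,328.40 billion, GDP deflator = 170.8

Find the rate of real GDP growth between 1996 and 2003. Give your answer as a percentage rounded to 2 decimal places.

-0.20%

Deflate each year: 1996 → 5555.42/1.137 = 4886.03; 2003 → 8328.40/1.708 = 4876.11.
So real GDP changed by 4876.11/4886.03 − 1 = -0.0020, i.e. -0.20%.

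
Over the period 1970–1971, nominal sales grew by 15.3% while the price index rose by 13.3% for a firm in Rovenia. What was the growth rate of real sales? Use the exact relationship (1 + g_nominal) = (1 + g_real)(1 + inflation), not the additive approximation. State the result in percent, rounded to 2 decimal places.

(1 + g_nom) = (1 + g_real)(1 + π), so g_real = 1.1530 / 1.1330 − 1 = 0.01765.

1.77%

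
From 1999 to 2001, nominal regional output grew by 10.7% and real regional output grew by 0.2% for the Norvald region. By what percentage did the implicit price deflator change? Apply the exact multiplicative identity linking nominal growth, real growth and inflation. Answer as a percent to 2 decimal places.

10.48%

(1 + g_nom) = (1 + g_real)(1 + π), so π = 1.1070 / 1.0020 − 1 = 0.10479.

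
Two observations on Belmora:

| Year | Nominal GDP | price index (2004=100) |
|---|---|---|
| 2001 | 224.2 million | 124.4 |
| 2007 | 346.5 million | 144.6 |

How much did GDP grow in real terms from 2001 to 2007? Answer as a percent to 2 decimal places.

32.96%

Real GDP 2001 = 224.2 / 1.244 = 180.23.
Real GDP 2007 = 346.5 / 1.446 = 239.63.
Real growth = 239.63 / 180.23 − 1 = 0.3296.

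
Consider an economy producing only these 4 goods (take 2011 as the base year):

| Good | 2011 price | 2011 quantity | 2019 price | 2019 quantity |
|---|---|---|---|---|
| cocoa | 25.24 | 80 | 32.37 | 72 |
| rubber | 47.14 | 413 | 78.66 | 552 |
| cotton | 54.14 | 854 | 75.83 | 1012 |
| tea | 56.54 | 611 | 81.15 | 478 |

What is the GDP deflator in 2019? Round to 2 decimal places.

Nominal GDP 2019 = 32.37·72 + 78.66·552 + 75.83·1012 + 81.15·478 = 161280.62.
Real GDP 2019 (at 2011 prices) = 25.24·72 + 47.14·552 + 54.14·1012 + 56.54·478 = 109654.36.
Deflator = Nominal/Real × 100 = 161280.62/109654.36 × 100 = 147.081.

147.08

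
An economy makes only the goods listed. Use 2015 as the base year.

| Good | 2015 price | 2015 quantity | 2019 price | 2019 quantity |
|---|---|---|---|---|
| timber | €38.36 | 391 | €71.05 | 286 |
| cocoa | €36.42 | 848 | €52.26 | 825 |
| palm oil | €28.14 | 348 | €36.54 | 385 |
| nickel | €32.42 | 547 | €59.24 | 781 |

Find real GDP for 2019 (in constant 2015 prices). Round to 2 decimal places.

Real GDP 2019 = Σ (p_2015 × q_2019) = 38.36·286 + 36.42·825 + 28.14·385 + 32.42·781 = 77171.38.

€77171.38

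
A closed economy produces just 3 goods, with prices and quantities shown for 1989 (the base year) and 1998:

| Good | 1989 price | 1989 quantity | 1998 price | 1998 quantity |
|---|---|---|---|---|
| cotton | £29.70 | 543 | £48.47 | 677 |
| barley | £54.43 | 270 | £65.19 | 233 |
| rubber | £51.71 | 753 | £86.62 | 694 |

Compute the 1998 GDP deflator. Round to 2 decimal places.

157.43

Nominal GDP 1998 = 48.47·677 + 65.19·233 + 86.62·694 = 108117.74.
Real GDP 1998 (at 1989 prices) = 29.70·677 + 54.43·233 + 51.71·694 = 68675.83.
Deflator = Nominal/Real × 100 = 108117.74/68675.83 × 100 = 157.432.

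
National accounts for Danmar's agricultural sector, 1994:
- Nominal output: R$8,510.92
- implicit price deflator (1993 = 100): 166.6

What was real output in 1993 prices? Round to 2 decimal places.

Real output = Nominal / (implicit price deflator/100) = 8510.92 / 1.666 = 5108.60.

R$5,108.60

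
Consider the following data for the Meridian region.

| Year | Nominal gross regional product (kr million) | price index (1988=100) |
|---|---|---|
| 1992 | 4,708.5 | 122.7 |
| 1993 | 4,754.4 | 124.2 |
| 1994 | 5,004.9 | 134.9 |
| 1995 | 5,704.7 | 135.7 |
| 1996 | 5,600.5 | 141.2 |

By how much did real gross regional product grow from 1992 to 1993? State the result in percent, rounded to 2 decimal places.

-0.24%

Real gross regional product 1992 = 4708.5/1.227 = 3837.41.
Real gross regional product 1993 = 4754.4/1.242 = 3828.02.
Change = 3828.02/3837.41 − 1 = -0.0024.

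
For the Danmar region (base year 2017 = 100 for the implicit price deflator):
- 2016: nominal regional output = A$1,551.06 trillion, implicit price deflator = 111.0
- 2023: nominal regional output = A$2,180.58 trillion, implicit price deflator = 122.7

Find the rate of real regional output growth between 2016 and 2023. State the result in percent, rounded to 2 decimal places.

Real regional output 2016 = 1551.06 / 1.110 = 1397.35.
Real regional output 2023 = 2180.58 / 1.227 = 1777.16.
Real growth = 1777.16 / 1397.35 − 1 = 0.2718.

27.18%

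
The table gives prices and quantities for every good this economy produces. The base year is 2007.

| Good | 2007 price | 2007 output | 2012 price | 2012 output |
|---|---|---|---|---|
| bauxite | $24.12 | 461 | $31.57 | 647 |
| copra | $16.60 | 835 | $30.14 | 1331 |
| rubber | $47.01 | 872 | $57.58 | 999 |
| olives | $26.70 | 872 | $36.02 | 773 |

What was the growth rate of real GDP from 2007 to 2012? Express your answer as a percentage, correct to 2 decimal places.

Real GDP 2007 = Nominal GDP 2007 = 24.12·461 + 16.60·835 + 47.01·872 + 26.70·872 = 89255.44.
Real GDP 2012 (at 2007 prices) = 24.12·647 + 16.60·1331 + 47.01·999 + 26.70·773 = 105302.33.
Real growth = 105302.33/89255.44 − 1 = 0.1798.

17.98%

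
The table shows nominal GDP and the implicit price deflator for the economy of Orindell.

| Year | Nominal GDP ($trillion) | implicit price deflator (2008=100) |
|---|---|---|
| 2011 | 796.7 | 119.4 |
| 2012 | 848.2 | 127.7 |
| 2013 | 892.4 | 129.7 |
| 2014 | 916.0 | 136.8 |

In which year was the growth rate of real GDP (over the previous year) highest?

2013

2012: real = 848.2/1.277 = 664.21; growth vs 2011 (667.25) = -0.46%.
2013: real = 892.4/1.297 = 688.05; growth vs 2012 (664.21) = 3.59%.
2014: real = 916.0/1.368 = 669.59; growth vs 2013 (688.05) = -2.68%.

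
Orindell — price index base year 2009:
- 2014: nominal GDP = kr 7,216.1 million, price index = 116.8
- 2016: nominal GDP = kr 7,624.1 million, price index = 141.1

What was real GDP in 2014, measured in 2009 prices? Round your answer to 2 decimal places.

Real GDP = Nominal / (price index/100) = 7216.1 / 1.168 = 6178.17.

kr 6,178.17 million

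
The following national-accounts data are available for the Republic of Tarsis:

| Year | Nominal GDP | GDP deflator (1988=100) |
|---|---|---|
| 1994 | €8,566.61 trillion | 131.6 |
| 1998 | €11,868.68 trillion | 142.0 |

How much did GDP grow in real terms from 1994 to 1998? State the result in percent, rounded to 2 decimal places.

28.40%

Real GDP 1994 = 8566.61 / 1.316 = 6509.58.
Real GDP 1998 = 11868.68 / 1.420 = 8358.23.
Real growth = 8358.23 / 6509.58 − 1 = 0.2840.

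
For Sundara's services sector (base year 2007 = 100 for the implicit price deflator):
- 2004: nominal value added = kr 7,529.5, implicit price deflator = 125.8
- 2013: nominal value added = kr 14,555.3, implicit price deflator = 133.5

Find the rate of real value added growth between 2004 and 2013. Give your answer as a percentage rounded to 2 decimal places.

82.16%

Real value added 2004 = 7529.5 / 1.258 = 5985.29.
Real value added 2013 = 14555.3 / 1.335 = 10902.85.
Real growth = 10902.85 / 5985.29 − 1 = 0.8216.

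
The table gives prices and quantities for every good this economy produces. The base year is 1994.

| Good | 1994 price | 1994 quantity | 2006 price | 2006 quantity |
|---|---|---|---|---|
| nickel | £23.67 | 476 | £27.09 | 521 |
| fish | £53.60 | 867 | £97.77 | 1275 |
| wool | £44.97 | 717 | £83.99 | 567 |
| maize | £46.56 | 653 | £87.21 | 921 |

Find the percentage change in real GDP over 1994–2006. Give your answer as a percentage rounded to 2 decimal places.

23.81%

Real GDP 1994 = Nominal GDP 1994 = 23.67·476 + 53.60·867 + 44.97·717 + 46.56·653 = 120385.29.
Real GDP 2006 (at 1994 prices) = 23.67·521 + 53.60·1275 + 44.97·567 + 46.56·921 = 149051.82.
Real growth = 149051.82/120385.29 − 1 = 0.2381.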